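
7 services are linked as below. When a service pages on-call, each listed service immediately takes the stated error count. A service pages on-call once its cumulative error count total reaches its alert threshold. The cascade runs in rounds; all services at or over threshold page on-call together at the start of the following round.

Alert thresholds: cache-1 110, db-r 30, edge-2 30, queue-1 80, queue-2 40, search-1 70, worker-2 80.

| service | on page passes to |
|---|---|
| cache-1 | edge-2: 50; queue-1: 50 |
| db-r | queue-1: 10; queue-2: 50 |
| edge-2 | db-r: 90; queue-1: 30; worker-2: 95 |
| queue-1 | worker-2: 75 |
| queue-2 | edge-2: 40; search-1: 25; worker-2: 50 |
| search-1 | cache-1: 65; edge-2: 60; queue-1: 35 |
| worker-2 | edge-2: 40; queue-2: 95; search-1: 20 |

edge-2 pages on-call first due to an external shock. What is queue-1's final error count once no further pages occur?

40

Round 1 — edge-2 pages on-call (initial).
  db-r: +90 → 90 ≥ 30
  queue-1: +30 → 30 < 80
  worker-2: +95 → 95 ≥ 80
Round 2 — db-r, worker-2 page on-call.
  queue-1: +10 → 40 < 80
  queue-2: +50+95 → 145 ≥ 40
  search-1: +20 → 20 < 70
Round 3 — queue-2 pages on-call.
  search-1: +25 → 45 < 70
No further pages.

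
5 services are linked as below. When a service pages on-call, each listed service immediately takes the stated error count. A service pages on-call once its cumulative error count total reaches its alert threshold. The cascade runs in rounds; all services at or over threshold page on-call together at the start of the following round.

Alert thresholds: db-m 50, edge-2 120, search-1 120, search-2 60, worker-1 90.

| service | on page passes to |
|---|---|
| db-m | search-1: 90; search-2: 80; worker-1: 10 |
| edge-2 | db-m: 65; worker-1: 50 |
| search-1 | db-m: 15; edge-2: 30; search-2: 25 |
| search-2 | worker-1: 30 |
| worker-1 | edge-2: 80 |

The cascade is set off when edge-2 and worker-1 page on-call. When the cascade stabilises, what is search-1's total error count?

Round 1 — edge-2, worker-1 page on-call (initial).
  db-m: +65 → 65 ≥ 50
Round 2 — db-m pages on-call.
  search-1: +90 → 90 < 120
  search-2: +80 → 80 ≥ 60
Round 3 — search-2 pages on-call.
No further pages.

90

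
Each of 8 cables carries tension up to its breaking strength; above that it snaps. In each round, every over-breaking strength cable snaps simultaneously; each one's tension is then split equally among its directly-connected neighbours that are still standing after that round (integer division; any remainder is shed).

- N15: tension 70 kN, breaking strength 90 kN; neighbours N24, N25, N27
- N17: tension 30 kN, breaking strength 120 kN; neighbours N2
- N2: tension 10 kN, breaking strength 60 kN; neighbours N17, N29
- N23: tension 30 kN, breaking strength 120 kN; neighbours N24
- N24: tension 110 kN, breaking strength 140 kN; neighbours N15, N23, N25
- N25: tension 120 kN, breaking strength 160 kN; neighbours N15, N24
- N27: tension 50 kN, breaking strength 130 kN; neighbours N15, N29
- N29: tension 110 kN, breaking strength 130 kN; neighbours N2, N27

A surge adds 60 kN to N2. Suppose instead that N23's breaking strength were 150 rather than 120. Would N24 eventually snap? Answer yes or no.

With N23's breaking strength at 150:
Round 1 — N2 at 70 > 60. N2 snaps.
  N2 sheds 70 kN to N17, N29: 35 each.
    N17: 30+35 = 65 ≤ 120
    N29: 110+35 = 145 > 130
Round 2 — N29 snaps.
  N29 sheds 145 kN to N27: 145 each.
    N27: 50+145 = 195 > 130
Round 3 — N27 snaps.
  N27 sheds 195 kN to N15: 195 each.
    N15: 70+195 = 265 > 90
Round 4 — N15 snaps.
  N15 sheds 265 kN to N24, N25: 132 each (1 lost).
    N24: 110+132 = 242 > 140
    N25: 120+132 = 252 > 160
Round 5 — N24, N25 snap.
  N24 sheds 242 kN to N23: 242 each.
    N23: 30+242 = 272 > 150
  N25 sheds 252 kN: no online neighbours, lost.
Round 6 — N23 snaps.
  N23 sheds 272 kN: no online neighbours, lost.
No further breaks.

yes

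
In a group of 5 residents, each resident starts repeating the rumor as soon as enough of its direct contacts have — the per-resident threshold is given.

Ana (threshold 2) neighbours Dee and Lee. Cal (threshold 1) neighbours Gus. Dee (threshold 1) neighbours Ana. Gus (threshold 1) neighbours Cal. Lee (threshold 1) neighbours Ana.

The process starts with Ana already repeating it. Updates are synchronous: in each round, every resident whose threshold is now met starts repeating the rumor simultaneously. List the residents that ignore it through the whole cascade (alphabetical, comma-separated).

Round 1 — Ana starts repeating the rumor (initial).
Round 2 — checking thresholds:
  Dee: 1 of 1 neighbours ≥ 1, starts repeating the rumor.
  Lee: 1 of 1 neighbours ≥ 1, starts repeating the rumor.
Round 3 — no new spreads; cascade stops.

Cal, Gus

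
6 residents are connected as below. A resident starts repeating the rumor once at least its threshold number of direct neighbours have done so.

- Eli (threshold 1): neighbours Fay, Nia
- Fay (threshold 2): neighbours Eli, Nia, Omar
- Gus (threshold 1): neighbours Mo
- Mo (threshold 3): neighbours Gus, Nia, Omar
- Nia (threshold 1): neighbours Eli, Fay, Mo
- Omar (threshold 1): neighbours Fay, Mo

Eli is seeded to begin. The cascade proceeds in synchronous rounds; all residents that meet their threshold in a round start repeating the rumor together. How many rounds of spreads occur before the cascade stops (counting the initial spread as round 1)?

4

Round 1 — Eli starts repeating the rumor (initial).
Round 2 — checking thresholds:
  Fay: 1 of 3 neighbours < 2, below threshold.
  Nia: 1 of 3 neighbours ≥ 1, starts repeating the rumor.
Round 3 — checking thresholds:
  Fay: 2 of 3 neighbours ≥ 2, starts repeating the rumor.
  Mo: 1 of 3 neighbours < 3, below threshold.
Round 4 — checking thresholds:
  Mo: 1 of 3 neighbours < 3, below threshold.
  Omar: 1 of 2 neighbours ≥ 1, starts repeating the rumor.
Round 5 — no new spreads; cascade stops.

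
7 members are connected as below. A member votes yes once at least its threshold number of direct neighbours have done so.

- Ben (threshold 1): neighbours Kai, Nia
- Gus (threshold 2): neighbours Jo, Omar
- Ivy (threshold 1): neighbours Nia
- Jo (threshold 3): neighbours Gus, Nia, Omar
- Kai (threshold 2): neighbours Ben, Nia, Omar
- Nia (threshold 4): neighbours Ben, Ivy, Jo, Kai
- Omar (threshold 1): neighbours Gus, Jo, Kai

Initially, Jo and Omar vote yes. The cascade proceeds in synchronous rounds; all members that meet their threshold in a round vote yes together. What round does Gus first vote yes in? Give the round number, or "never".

Round 1 — Jo, Omar vote yes (initial).
Round 2 — checking thresholds:
  Gus: 2 of 2 neighbours ≥ 2, votes yes.
  Kai: 1 of 3 neighbours < 2, below threshold.
  Nia: 1 of 4 neighbours < 4, below threshold.
Round 3 — no new yes votes; cascade stops.

2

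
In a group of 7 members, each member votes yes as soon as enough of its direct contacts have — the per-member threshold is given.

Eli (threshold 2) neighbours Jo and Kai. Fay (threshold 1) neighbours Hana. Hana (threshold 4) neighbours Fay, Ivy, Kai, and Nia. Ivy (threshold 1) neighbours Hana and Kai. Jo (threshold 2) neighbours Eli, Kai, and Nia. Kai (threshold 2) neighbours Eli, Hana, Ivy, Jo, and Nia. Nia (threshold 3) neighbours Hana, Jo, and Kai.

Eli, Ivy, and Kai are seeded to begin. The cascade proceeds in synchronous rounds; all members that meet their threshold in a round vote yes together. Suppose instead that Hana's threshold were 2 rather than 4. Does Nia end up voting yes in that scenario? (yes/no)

yes

With Hana's threshold at 2:
Round 1 — Eli, Ivy, Kai vote yes (initial).
Round 2 — checking thresholds:
  Hana: 2 of 4 neighbours ≥ 2, votes yes.
  Jo: 2 of 3 neighbours ≥ 2, votes yes.
  Nia: 1 of 3 neighbours < 3, not yet.
Round 3 — checking thresholds:
  Fay: 1 of 1 neighbours ≥ 1, votes yes.
  Nia: 3 of 3 neighbours ≥ 3, votes yes.
Round 4 — no new yes votes; cascade stops.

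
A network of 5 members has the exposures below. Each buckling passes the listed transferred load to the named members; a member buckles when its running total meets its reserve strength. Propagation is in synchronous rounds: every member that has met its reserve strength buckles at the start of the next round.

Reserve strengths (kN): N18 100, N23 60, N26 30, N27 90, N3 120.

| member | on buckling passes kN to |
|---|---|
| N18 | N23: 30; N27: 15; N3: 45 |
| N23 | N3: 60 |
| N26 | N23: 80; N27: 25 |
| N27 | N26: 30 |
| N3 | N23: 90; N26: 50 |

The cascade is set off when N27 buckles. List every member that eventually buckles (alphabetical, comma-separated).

Round 1 — N27 buckles (initial).
  N26: +30 → 30 ≥ 30
Round 2 — N26 buckles.
  N23: +80 → 80 ≥ 60
Round 3 — N23 buckles.
  N3: +60 → 60 < 120
No further bucklings.

N23, N26, N27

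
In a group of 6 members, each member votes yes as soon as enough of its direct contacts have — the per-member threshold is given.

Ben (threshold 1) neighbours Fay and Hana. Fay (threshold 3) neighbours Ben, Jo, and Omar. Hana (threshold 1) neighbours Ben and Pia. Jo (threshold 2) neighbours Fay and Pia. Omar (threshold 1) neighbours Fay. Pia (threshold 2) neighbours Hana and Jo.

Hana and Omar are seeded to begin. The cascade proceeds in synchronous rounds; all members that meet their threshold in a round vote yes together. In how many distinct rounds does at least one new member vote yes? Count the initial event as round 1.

Round 1 — Hana, Omar vote yes (initial).
Round 2 — checking thresholds:
  Ben: 1 of 2 neighbours ≥ 1, votes yes.
  Fay: 1 of 3 neighbours < 3, not yet.
  Pia: 1 of 2 neighbours < 2, not yet.
Round 3 — no new yes votes; cascade stops.

2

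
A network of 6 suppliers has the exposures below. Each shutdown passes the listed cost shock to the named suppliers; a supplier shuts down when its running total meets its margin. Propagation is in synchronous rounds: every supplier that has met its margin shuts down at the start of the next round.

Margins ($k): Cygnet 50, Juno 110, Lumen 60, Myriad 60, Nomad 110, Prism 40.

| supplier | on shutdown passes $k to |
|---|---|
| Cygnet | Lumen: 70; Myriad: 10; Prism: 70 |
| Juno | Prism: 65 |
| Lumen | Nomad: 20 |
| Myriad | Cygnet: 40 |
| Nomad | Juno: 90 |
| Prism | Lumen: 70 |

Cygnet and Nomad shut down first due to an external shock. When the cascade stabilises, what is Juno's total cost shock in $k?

90

Round 1 — Cygnet, Nomad shut down (initial).
  Juno: +90 → 90 < 110
  Lumen: +70 → 70 ≥ 60
  Myriad: +10 → 10 < 60
  Prism: +70 → 70 ≥ 40
Round 2 — Lumen, Prism shut down.
No further shutdowns.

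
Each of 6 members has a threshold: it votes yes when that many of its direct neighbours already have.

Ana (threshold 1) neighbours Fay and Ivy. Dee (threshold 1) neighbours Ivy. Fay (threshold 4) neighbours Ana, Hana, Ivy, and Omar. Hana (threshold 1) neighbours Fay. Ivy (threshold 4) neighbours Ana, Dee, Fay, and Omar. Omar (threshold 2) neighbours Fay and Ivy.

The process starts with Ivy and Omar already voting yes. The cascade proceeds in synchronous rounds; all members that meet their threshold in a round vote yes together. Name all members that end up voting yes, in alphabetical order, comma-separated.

Ana, Dee, Ivy, Omar

Round 1 — Ivy, Omar vote yes (initial).
Round 2 — checking thresholds:
  Ana: 1 of 2 neighbours ≥ 1, votes yes.
  Dee: 1 of 1 neighbours ≥ 1, votes yes.
  Fay: 2 of 4 neighbours < 4, below threshold.
Round 3 — no new yes votes; cascade stops.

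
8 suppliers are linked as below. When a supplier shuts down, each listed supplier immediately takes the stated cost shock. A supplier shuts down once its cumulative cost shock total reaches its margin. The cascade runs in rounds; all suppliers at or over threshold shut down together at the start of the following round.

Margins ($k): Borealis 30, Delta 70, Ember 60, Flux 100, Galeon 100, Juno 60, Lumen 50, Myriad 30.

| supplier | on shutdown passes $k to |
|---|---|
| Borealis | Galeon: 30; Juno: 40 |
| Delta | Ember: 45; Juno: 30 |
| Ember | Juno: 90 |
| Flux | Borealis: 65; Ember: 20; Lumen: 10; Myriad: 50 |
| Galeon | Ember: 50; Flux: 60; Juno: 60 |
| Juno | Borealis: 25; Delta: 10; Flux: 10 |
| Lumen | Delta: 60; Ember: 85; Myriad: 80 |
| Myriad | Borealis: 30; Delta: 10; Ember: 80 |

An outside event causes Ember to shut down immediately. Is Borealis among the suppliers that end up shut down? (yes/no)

Round 1 — Ember shuts down (initial).
  Juno: +90 → 90 ≥ 60
Round 2 — Juno shuts down.
  Borealis: +25 → 25 < 30
  Delta: +10 → 10 < 70
  Flux: +10 → 10 < 100
No further shutdowns.

no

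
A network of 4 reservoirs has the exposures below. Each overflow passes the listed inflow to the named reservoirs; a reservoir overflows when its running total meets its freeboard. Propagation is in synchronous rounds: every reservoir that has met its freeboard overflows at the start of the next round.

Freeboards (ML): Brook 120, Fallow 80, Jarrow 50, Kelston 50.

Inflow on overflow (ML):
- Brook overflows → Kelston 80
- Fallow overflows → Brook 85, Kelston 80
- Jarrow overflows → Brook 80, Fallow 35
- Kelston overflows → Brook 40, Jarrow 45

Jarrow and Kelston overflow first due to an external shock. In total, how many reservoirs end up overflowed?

3

Round 1 — Jarrow, Kelston overflow (initial).
  Brook: +80+40 → 120 ≥ 120
  Fallow: +35 → 35 < 80
Round 2 — Brook overflows.
No further overflows.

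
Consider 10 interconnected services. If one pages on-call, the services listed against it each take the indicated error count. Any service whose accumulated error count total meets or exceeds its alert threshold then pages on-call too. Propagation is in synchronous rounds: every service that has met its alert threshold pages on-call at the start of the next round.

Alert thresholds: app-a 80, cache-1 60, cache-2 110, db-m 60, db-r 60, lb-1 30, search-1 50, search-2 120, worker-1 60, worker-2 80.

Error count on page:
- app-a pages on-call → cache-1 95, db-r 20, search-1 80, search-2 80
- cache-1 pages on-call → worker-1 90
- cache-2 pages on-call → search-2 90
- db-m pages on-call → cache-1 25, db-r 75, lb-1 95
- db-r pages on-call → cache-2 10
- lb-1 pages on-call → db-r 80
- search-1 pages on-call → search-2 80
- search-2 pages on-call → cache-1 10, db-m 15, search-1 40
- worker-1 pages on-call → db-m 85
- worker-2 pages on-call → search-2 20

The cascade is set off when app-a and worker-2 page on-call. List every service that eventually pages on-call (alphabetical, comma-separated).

Round 1 — app-a, worker-2 page on-call (initial).
  cache-1: +95 → 95 ≥ 60
  db-r: +20 → 20 < 60
  search-1: +80 → 80 ≥ 50
  search-2: +80+20 → 100 < 120
Round 2 — cache-1, search-1 page on-call.
  search-2: +80 → 180 ≥ 120
  worker-1: +90 → 90 ≥ 60
Round 3 — search-2, worker-1 page on-call.
  db-m: +15+85 → 100 ≥ 60
Round 4 — db-m pages on-call.
  db-r: +75 → 95 ≥ 60
  lb-1: +95 → 95 ≥ 30
Round 5 — db-r, lb-1 page on-call.
  cache-2: +10 → 10 < 110
No further pages.

app-a, cache-1, db-m, db-r, lb-1, search-1, search-2, worker-1, worker-2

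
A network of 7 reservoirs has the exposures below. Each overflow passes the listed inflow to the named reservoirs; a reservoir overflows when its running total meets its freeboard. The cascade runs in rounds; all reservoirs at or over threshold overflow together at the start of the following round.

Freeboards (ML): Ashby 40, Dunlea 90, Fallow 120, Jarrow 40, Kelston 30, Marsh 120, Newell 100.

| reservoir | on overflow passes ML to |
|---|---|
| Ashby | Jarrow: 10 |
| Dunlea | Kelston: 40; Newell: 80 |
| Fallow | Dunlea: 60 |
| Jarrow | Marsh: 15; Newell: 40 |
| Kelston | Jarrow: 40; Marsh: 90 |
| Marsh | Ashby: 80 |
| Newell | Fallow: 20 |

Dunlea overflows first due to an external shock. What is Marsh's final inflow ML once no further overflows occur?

Round 1 — Dunlea overflows (initial).
  Kelston: +40 → 40 ≥ 30
  Newell: +80 → 80 < 100
Round 2 — Kelston overflows.
  Jarrow: +40 → 40 ≥ 40
  Marsh: +90 → 90 < 120
Round 3 — Jarrow overflows.
  Marsh: +15 → 105 < 120
  Newell: +40 → 120 ≥ 100
Round 4 — Newell overflows.
  Fallow: +20 → 20 < 120
No further overflows.

105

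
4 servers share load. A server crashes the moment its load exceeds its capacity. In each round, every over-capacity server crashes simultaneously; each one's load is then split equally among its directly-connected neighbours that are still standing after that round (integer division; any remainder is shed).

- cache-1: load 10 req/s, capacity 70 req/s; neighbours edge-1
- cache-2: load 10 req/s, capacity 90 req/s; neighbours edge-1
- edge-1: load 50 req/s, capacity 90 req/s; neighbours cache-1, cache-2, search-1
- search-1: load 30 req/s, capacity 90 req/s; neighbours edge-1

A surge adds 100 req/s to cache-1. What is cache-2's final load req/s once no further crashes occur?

90

Round 1 — cache-1 at 110 > 70. cache-1 crashes.
  cache-1 sheds 110 req/s to edge-1: 110 each.
    edge-1: 50+110 = 160 > 90
Round 2 — edge-1 crashes.
  edge-1 sheds 160 req/s to cache-2, search-1: 80 each.
    cache-2: 10+80 = 90 ≤ 90
    search-1: 30+80 = 110 > 90
Round 3 — search-1 crashes.
  search-1 sheds 110 req/s: no online neighbours, lost.
No further crashes.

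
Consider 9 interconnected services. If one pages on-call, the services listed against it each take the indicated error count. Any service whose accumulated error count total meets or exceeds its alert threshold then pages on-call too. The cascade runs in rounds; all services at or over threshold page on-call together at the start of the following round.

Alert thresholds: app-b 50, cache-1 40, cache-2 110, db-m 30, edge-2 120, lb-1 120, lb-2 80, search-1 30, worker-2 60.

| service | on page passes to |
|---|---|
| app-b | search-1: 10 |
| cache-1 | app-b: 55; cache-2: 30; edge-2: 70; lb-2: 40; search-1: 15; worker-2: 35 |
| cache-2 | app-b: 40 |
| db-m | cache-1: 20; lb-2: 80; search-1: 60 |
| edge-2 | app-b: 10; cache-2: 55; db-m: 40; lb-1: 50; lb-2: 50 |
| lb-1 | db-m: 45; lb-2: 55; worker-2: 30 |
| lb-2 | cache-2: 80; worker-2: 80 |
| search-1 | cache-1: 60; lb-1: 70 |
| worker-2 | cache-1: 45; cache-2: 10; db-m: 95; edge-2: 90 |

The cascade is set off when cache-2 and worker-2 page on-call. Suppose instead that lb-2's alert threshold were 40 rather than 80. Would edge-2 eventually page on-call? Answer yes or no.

With lb-2's alert threshold at 40:
Round 1 — cache-2, worker-2 page on-call (initial).
  app-b: +40 → 40 < 50
  cache-1: +45 → 45 ≥ 40
  db-m: +95 → 95 ≥ 30
  edge-2: +90 → 90 < 120
Round 2 — cache-1, db-m page on-call.
  app-b: +55 → 95 ≥ 50
  edge-2: +70 → 160 ≥ 120
  lb-2: +40+80 → 120 ≥ 40
  search-1: +15+60 → 75 ≥ 30
Round 3 — app-b, edge-2, lb-2, search-1 page on-call.
  lb-1: +50+70 → 120 ≥ 120
Round 4 — lb-1 pages on-call.
No further pages.

yes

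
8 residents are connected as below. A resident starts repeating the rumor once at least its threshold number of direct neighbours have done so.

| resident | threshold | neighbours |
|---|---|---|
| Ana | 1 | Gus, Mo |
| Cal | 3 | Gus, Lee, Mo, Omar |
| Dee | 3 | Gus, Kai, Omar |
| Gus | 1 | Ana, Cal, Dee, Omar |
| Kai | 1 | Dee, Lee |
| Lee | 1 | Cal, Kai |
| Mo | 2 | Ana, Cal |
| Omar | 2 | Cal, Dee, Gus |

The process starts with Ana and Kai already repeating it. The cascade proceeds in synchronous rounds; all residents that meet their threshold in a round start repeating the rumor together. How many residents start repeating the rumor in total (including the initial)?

Round 1 — Ana, Kai start repeating the rumor (initial).
Round 2 — checking thresholds:
  Dee: 1 of 3 neighbours < 3, holds.
  Gus: 1 of 4 neighbours ≥ 1, starts repeating the rumor.
  Lee: 1 of 2 neighbours ≥ 1, starts repeating the rumor.
  Mo: 1 of 2 neighbours < 2, holds.
Round 3 — no new spreads; cascade stops.

4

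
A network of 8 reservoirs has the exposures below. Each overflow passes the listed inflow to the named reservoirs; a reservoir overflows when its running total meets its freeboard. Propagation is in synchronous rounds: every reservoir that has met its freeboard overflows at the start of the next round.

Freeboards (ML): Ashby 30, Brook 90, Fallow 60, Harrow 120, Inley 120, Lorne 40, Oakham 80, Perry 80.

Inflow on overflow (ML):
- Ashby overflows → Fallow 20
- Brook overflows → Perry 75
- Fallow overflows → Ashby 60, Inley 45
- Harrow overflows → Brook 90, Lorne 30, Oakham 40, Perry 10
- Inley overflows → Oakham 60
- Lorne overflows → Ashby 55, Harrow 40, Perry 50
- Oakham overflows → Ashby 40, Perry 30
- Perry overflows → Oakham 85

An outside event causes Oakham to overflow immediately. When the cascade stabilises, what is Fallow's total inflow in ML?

Round 1 — Oakham overflows (initial).
  Ashby: +40 → 40 ≥ 30
  Perry: +30 → 30 < 80
Round 2 — Ashby overflows.
  Fallow: +20 → 20 < 60
No further overflows.

20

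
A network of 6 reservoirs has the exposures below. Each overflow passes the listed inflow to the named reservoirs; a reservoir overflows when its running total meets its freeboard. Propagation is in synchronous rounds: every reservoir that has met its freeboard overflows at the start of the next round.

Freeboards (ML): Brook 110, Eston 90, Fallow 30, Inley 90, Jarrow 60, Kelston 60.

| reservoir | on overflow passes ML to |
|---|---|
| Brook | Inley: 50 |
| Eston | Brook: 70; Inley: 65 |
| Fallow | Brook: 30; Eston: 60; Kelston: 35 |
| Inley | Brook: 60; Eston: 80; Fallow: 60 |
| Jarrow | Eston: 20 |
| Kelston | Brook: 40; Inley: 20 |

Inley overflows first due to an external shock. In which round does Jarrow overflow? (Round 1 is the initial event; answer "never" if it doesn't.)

Round 1 — Inley overflows (initial).
  Brook: +60 → 60 < 110
  Eston: +80 → 80 < 90
  Fallow: +60 → 60 ≥ 30
Round 2 — Fallow overflows.
  Brook: +30 → 90 < 110
  Eston: +60 → 140 ≥ 90
  Kelston: +35 → 35 < 60
Round 3 — Eston overflows.
  Brook: +70 → 160 ≥ 110
Round 4 — Brook overflows.
No further overflows.

never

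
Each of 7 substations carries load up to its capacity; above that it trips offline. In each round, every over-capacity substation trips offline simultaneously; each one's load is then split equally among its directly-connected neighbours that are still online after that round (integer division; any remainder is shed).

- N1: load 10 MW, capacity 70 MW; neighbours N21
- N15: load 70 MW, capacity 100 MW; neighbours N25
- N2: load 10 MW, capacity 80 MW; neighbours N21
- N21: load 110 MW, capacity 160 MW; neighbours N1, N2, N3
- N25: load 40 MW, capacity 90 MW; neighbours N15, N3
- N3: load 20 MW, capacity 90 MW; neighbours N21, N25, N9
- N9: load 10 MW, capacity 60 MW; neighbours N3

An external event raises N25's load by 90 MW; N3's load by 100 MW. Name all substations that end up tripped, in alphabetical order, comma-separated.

N1, N15, N2, N21, N25, N3, N9

Round 1 — N25 at 130 > 90; N3 at 120 > 90. N25, N3 trip offline.
  N25 sheds 130 MW to N15: 130 each.
    N15: 70+130 = 200 > 100
  N3 sheds 120 MW to N21, N9: 60 each.
    N21: 110+60 = 170 > 160
    N9: 10+60 = 70 > 60
Round 2 — N15, N21, N9 trip offline.
  N15 sheds 200 MW: no online neighbours, lost.
  N21 sheds 170 MW to N1, N2: 85 each.
    N1: 10+85 = 95 > 70
    N2: 10+85 = 95 > 80
  N9 sheds 70 MW: no online neighbours, lost.
Round 3 — N1, N2 trip offline.
  N1 sheds 95 MW: no online neighbours, lost.
  N2 sheds 95 MW: no online neighbours, lost.
No further trips.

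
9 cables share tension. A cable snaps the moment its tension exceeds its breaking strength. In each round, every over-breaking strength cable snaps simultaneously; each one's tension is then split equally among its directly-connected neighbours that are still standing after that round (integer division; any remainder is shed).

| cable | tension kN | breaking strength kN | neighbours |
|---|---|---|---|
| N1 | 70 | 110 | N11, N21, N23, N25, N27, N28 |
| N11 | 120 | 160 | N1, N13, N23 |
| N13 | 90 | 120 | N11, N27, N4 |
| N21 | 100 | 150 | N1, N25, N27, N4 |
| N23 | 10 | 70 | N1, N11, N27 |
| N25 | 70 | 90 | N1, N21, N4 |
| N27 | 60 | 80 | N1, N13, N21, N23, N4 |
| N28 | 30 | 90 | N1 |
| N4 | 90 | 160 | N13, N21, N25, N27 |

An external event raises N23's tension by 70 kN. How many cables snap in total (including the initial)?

Round 1 — N23 at 80 > 70. N23 snaps.
  N23 sheds 80 kN to N1, N11, N27: 26 each (2 lost).
    N1: 70+26 = 96 ≤ 110
    N11: 120+26 = 146 ≤ 160
    N27: 60+26 = 86 > 80
Round 2 — N27 snaps.
  N27 sheds 86 kN to N1, N13, N21, N4: 21 each (2 lost).
    N1: 96+21 = 117 > 110
    N13: 90+21 = 111 ≤ 120
    N21: 100+21 = 121 ≤ 150
    N4: 90+21 = 111 ≤ 160
Round 3 — N1 snaps.
  N1 sheds 117 kN to N11, N21, N25, N28: 29 each (1 lost).
    N11: 146+29 = 175 > 160
    N21: 121+29 = 150 ≤ 150
    N25: 70+29 = 99 > 90
    N28: 30+29 = 59 ≤ 90
Round 4 — N11, N25 snap.
  N11 sheds 175 kN to N13: 175 each.
    N13: 111+175 = 286 > 120
  N25 sheds 99 kN to N21, N4: 49 each (1 lost).
    N21: 150+49 = 199 > 150
    N4: 111+49 = 160 ≤ 160
Round 5 — N13, N21 snap.
  N13 sheds 286 kN to N4: 286 each.
    N4: 160+286 = 446 > 160
  N21 sheds 199 kN to N4: 199 each.
    N4: 446+199 = 645 > 160
Round 6 — N4 snaps.
  N4 sheds 645 kN: no online neighbours, lost.
No further breaks.

8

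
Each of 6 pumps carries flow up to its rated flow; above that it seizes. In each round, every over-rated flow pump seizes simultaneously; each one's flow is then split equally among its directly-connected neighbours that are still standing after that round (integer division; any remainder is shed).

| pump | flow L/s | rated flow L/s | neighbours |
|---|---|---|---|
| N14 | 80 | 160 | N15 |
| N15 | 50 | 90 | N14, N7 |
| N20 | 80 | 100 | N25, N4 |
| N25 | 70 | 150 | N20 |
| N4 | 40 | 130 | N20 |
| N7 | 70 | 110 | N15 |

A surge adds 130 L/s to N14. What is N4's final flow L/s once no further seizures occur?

40

Round 1 — N14 at 210 > 160. N14 seizes.
  N14 sheds 210 L/s to N15: 210 each.
    N15: 50+210 = 260 > 90
Round 2 — N15 seizes.
  N15 sheds 260 L/s to N7: 260 each.
    N7: 70+260 = 330 > 110
Round 3 — N7 seizes.
  N7 sheds 330 L/s: no online neighbours, lost.
No further seizures.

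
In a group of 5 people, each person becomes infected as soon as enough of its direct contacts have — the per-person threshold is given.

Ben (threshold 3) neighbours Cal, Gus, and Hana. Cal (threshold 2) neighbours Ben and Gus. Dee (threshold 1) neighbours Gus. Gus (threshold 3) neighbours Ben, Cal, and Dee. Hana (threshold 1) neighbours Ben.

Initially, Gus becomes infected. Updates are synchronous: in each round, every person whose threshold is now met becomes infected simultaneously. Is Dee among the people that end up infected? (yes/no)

yes

Round 1 — Gus becomes infected (initial).
Round 2 — checking thresholds:
  Ben: 1 of 3 neighbours < 3, holds.
  Cal: 1 of 2 neighbours < 2, holds.
  Dee: 1 of 1 neighbours ≥ 1, becomes infected.
Round 3 — no new infections; cascade stops.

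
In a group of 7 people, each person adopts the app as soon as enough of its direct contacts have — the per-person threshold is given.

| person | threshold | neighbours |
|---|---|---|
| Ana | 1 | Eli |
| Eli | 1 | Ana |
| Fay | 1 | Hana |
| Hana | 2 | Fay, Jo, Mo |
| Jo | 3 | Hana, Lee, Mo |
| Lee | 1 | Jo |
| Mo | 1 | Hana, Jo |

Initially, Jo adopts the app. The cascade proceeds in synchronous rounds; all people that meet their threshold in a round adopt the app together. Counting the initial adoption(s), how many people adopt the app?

Round 1 — Jo adopts the app (initial).
Round 2 — checking thresholds:
  Hana: 1 of 3 neighbours < 2, not yet.
  Lee: 1 of 1 neighbours ≥ 1, adopts the app.
  Mo: 1 of 2 neighbours ≥ 1, adopts the app.
Round 3 — checking thresholds:
  Hana: 2 of 3 neighbours ≥ 2, adopts the app.
Round 4 — checking thresholds:
  Fay: 1 of 1 neighbours ≥ 1, adopts the app.
Round 5 — no new adoptions; cascade stops.

5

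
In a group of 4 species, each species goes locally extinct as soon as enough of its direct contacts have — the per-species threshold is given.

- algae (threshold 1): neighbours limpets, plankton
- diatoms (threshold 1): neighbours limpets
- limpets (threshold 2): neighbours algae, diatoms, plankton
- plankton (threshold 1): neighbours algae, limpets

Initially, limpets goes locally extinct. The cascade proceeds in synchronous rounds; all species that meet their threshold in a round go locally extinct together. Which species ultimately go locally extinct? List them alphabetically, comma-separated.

algae, diatoms, limpets, plankton

Round 1 — limpets goes locally extinct (initial).
Round 2 — checking thresholds:
  algae: 1 of 2 neighbours ≥ 1, goes locally extinct.
  diatoms: 1 of 1 neighbours ≥ 1, goes locally extinct.
  plankton: 1 of 2 neighbours ≥ 1, goes locally extinct.
Round 3 — no new extinctions; cascade stops.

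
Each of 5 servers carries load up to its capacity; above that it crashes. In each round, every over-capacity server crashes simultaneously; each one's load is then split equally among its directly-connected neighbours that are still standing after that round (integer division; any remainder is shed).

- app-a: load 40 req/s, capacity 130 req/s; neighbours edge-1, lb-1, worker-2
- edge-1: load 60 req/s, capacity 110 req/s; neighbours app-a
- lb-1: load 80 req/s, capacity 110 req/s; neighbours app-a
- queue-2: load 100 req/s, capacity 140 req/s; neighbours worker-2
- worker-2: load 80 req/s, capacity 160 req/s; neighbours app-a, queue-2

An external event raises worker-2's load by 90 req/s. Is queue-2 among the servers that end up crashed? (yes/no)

yes

Round 1 — worker-2 at 170 > 160. worker-2 crashes.
  worker-2 sheds 170 req/s to app-a, queue-2: 85 each.
    app-a: 40+85 = 125 ≤ 130
    queue-2: 100+85 = 185 > 140
Round 2 — queue-2 crashes.
  queue-2 sheds 185 req/s: no online neighbours, lost.
No further crashes.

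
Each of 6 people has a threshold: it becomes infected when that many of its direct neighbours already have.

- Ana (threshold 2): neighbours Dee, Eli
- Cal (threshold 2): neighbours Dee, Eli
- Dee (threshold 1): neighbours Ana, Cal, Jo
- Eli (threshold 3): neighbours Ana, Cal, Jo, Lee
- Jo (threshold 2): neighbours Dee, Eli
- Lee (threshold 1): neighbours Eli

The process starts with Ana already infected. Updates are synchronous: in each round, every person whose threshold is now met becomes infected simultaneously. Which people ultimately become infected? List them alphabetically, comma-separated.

Round 1 — Ana becomes infected (initial).
Round 2 — checking thresholds:
  Dee: 1 of 3 neighbours ≥ 1, becomes infected.
  Eli: 1 of 4 neighbours < 3, not yet.
Round 3 — no new infections; cascade stops.

Ana, Dee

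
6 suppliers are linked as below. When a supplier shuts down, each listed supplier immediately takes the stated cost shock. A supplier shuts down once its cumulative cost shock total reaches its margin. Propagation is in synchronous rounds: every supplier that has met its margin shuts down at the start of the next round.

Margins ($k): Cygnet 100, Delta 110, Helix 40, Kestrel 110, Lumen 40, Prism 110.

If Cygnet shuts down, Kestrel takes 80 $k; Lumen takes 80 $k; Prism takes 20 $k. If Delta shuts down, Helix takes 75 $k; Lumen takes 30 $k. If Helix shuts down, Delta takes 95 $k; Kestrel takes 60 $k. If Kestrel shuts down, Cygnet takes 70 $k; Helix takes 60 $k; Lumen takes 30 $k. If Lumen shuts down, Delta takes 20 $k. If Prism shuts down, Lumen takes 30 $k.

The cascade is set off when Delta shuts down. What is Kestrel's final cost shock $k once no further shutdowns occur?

60

Round 1 — Delta shuts down (initial).
  Helix: +75 → 75 ≥ 40
  Lumen: +30 → 30 < 40
Round 2 — Helix shuts down.
  Kestrel: +60 → 60 < 110
No further shutdowns.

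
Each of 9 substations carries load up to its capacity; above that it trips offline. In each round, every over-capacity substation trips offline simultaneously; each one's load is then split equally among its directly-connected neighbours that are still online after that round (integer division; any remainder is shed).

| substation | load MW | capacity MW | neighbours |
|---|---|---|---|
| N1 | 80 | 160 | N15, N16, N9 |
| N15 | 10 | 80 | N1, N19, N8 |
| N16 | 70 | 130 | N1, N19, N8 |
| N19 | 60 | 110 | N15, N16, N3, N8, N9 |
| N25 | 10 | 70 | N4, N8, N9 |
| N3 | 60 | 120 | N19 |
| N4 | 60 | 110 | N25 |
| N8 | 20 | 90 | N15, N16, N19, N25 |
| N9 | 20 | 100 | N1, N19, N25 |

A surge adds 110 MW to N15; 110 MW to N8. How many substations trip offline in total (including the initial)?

Round 1 — N15 at 120 > 80; N8 at 130 > 90. N15, N8 trip offline.
  N15 sheds 120 MW to N1, N19: 60 each.
    N1: 80+60 = 140 ≤ 160
    N19: 60+60 = 120 > 110
  N8 sheds 130 MW to N16, N19, N25: 43 each (1 lost).
    N16: 70+43 = 113 ≤ 130
    N19: 120+43 = 163 > 110
    N25: 10+43 = 53 ≤ 70
Round 2 — N19 trips offline.
  N19 sheds 163 MW to N16, N3, N9: 54 each (1 lost).
    N16: 113+54 = 167 > 130
    N3: 60+54 = 114 ≤ 120
    N9: 20+54 = 74 ≤ 100
Round 3 — N16 trips offline.
  N16 sheds 167 MW to N1: 167 each.
    N1: 140+167 = 307 > 160
Round 4 — N1 trips offline.
  N1 sheds 307 MW to N9: 307 each.
    N9: 74+307 = 381 > 100
Round 5 — N9 trips offline.
  N9 sheds 381 MW to N25: 381 each.
    N25: 53+381 = 434 > 70
Round 6 — N25 trips offline.
  N25 sheds 434 MW to N4: 434 each.
    N4: 60+434 = 494 > 110
Round 7 — N4 trips offline.
  N4 sheds 494 MW: no online neighbours, lost.
No further trips.

8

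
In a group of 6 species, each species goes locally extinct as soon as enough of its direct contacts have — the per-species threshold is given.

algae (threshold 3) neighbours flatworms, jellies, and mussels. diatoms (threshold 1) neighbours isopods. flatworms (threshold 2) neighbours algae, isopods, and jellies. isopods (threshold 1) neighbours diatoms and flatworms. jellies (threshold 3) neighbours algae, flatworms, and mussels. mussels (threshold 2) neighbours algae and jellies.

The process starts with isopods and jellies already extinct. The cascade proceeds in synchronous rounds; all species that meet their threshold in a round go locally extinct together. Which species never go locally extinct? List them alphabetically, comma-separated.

Round 1 — isopods, jellies go locally extinct (initial).
Round 2 — checking thresholds:
  algae: 1 of 3 neighbours < 3, holds.
  diatoms: 1 of 1 neighbours ≥ 1, goes locally extinct.
  flatworms: 2 of 3 neighbours ≥ 2, goes locally extinct.
  mussels: 1 of 2 neighbours < 2, holds.
Round 3 — no new extinctions; cascade stops.

algae, mussels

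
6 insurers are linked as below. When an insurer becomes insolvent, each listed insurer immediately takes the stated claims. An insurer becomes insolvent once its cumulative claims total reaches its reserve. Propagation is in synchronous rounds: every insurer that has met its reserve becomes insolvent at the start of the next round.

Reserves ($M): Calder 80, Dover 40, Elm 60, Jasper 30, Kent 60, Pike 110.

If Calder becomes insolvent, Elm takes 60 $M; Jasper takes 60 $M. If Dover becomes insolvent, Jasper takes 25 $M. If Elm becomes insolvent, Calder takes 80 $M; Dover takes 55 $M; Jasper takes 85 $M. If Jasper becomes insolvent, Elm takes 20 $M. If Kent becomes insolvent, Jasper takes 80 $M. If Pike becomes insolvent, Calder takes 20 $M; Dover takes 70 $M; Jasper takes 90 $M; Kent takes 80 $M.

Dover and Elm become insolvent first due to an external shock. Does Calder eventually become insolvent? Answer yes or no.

yes

Round 1 — Dover, Elm become insolvent (initial).
  Calder: +80 → 80 ≥ 80
  Jasper: +25+85 → 110 ≥ 30
Round 2 — Calder, Jasper become insolvent.
No further insolvencies.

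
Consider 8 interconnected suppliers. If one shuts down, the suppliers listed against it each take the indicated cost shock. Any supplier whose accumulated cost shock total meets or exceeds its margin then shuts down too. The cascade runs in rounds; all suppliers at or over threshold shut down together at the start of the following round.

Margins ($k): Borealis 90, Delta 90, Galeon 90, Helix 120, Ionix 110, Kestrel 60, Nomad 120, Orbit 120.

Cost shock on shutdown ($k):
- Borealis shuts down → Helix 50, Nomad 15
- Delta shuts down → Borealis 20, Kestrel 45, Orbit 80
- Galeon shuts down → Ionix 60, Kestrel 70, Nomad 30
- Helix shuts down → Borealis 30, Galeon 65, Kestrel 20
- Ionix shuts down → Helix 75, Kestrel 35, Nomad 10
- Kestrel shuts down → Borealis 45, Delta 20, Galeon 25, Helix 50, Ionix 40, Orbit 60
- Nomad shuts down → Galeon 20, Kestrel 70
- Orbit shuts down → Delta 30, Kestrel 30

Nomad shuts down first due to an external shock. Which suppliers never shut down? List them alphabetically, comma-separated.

Borealis, Delta, Galeon, Helix, Ionix, Orbit

Round 1 — Nomad shuts down (initial).
  Galeon: +20 → 20 < 90
  Kestrel: +70 → 70 ≥ 60
Round 2 — Kestrel shuts down.
  Borealis: +45 → 45 < 90
  Delta: +20 → 20 < 90
  Galeon: +25 → 45 < 90
  Helix: +50 → 50 < 120
  Ionix: +40 → 40 < 110
  Orbit: +60 → 60 < 120
No further shutdowns.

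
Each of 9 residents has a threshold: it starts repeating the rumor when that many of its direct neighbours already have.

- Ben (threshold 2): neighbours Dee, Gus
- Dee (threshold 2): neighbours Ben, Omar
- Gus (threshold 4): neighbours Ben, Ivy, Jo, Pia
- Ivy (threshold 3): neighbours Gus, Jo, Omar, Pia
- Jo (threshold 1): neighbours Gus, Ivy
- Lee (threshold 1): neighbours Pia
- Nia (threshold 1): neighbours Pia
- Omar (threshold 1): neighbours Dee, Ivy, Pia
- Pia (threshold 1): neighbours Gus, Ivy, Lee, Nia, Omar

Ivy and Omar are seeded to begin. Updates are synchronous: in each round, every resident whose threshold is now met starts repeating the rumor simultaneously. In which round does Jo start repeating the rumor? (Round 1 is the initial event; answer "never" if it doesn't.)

Round 1 — Ivy, Omar start repeating the rumor (initial).
Round 2 — checking thresholds:
  Dee: 1 of 2 neighbours < 2, not yet.
  Gus: 1 of 4 neighbours < 4, not yet.
  Jo: 1 of 2 neighbours ≥ 1, starts repeating the rumor.
  Pia: 2 of 5 neighbours ≥ 1, starts repeating the rumor.
Round 3 — checking thresholds:
  Dee: 1 of 2 neighbours < 2, not yet.
  Gus: 3 of 4 neighbours < 4, not yet.
  Lee: 1 of 1 neighbours ≥ 1, starts repeating the rumor.
  Nia: 1 of 1 neighbours ≥ 1, starts repeating the rumor.
Round 4 — no new spreads; cascade stops.

2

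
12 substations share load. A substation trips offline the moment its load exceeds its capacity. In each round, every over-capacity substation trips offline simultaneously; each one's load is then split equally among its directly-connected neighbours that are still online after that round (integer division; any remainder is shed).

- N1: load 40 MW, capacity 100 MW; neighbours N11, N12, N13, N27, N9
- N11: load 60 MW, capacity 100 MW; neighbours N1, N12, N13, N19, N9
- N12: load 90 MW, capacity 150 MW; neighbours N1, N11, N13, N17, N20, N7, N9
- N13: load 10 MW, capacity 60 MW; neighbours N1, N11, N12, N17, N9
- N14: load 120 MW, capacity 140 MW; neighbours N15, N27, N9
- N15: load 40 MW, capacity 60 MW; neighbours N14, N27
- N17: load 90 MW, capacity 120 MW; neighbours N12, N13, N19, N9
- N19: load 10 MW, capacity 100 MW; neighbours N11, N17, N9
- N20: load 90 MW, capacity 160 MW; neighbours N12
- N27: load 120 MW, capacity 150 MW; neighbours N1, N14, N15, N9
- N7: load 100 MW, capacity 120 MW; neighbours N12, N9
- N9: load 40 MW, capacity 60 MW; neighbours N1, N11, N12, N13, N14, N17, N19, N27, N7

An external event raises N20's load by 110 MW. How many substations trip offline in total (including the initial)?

12

Round 1 — N20 at 200 > 160. N20 trips offline.
  N20 sheds 200 MW to N12: 200 each.
    N12: 90+200 = 290 > 150
Round 2 — N12 trips offline.
  N12 sheds 290 MW to N1, N11, N13, N17, N7, N9: 48 each (2 lost).
    N1: 40+48 = 88 ≤ 100
    N11: 60+48 = 108 > 100
    N13: 10+48 = 58 ≤ 60
    N17: 90+48 = 138 > 120
    N7: 100+48 = 148 > 120
    N9: 40+48 = 88 > 60
Round 3 — N11, N17, N7, N9 trip offline.
  N11 sheds 108 MW to N1, N13, N19: 36 each.
    N1: 88+36 = 124 > 100
    N13: 58+36 = 94 > 60
    N19: 10+36 = 46 ≤ 100
  N17 sheds 138 MW to N13, N19: 69 each.
    N13: 94+69 = 163 > 60
    N19: 46+69 = 115 > 100
  N7 sheds 148 MW: no online neighbours, lost.
  N9 sheds 88 MW to N1, N13, N14, N19, N27: 17 each (3 lost).
    N1: 124+17 = 141 > 100
    N13: 163+17 = 180 > 60
    N14: 120+17 = 137 ≤ 140
    N19: 115+17 = 132 > 100
    N27: 120+17 = 137 ≤ 150
Round 4 — N1, N13, N19 trip offline.
  N1 sheds 141 MW to N27: 141 each.
    N27: 137+141 = 278 > 150
  N13 sheds 180 MW: no online neighbours, lost.
  N19 sheds 132 MW: no online neighbours, lost.
Round 5 — N27 trips offline.
  N27 sheds 278 MW to N14, N15: 139 each.
    N14: 137+139 = 276 > 140
    N15: 40+139 = 179 > 60
Round 6 — N14, N15 trip offline.
  N14 sheds 276 MW: no online neighbours, lost.
  N15 sheds 179 MW: no online neighbours, lost.
No further trips.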